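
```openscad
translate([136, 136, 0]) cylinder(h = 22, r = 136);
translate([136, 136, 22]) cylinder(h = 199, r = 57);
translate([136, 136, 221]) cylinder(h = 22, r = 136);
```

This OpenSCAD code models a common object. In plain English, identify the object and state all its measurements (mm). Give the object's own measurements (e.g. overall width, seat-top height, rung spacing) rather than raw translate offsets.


A spool: two coaxial disc flanges of radius 136 mm and thickness 22 mm, joined by a core cylinder of radius 57 mm and height 199 mm. The lower flange rests on z = 0 and the three cylinders share a vertical axis.


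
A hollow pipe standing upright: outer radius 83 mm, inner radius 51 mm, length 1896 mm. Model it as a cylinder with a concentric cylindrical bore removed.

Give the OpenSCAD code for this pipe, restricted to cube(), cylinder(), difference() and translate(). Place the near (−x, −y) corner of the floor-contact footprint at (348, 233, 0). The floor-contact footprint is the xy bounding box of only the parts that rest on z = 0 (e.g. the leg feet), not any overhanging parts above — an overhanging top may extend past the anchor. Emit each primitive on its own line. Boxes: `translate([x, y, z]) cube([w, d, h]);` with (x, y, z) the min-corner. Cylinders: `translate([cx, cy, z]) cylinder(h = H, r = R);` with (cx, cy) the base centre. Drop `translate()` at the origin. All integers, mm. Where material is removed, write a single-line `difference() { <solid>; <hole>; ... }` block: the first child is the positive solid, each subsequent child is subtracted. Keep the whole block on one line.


difference() { translate([431, 316, 0]) cylinder(h = 1896, r = 83); translate([431, 316, 0]) cylinder(h = 1896, r = 51); }


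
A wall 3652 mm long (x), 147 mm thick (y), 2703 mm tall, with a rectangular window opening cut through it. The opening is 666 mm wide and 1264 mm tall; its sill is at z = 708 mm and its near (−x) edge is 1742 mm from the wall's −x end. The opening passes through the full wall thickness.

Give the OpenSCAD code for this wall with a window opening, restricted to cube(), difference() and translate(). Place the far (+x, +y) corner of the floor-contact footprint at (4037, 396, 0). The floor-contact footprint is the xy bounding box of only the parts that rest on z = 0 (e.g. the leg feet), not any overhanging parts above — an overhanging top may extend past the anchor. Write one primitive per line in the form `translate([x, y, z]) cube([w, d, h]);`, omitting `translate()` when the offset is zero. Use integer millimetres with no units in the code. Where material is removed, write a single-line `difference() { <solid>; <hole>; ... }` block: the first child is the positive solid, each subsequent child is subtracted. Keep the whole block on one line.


difference() { translate([385, 249, 0]) cube([3652, 147, 2703]); translate([2127, 249, 708]) cube([666, 147, 1264]); }


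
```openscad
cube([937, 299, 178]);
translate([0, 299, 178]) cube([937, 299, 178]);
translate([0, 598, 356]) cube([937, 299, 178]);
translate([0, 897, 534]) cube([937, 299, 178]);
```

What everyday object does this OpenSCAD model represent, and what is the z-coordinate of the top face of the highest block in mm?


A staircase. The total rise is 712 mm.

4 identical blocks, each offset up and back from the previous — a staircase. Each step is 178 mm tall and there are 4 of them, so the total rise is 4 × 178 = 712 mm.


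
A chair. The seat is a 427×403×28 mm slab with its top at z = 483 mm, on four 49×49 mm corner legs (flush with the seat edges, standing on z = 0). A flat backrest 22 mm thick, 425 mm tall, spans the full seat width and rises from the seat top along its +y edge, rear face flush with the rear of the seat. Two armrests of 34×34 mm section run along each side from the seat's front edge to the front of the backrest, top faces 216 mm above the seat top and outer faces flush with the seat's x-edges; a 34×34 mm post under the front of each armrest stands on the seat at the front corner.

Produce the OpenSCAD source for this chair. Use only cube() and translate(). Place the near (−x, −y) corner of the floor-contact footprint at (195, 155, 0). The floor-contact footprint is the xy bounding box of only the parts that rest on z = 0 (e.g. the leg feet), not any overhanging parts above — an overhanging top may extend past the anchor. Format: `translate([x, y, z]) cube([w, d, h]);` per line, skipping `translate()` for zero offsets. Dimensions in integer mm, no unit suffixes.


translate([195, 155, 455]) cube([427, 403, 28]);
translate([195, 155, 0]) cube([49, 49, 455]);
translate([573, 155, 0]) cube([49, 49, 455]);
translate([195, 509, 0]) cube([49, 49, 455]);
translate([573, 509, 0]) cube([49, 49, 455]);
translate([195, 536, 483]) cube([427, 22, 425]);
translate([195, 155, 665]) cube([34, 381, 34]);
translate([588, 155, 665]) cube([34, 381, 34]);
translate([195, 155, 483]) cube([34, 34, 182]);
translate([588, 155, 483]) cube([34, 34, 182]);


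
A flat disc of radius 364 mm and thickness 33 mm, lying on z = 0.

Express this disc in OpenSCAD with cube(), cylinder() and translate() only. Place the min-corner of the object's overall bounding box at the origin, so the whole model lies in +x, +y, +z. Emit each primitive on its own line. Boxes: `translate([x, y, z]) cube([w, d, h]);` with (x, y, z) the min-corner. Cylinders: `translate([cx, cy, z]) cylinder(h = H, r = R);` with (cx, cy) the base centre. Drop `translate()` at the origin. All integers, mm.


translate([364, 364, 0]) cylinder(h = 33, r = 364);


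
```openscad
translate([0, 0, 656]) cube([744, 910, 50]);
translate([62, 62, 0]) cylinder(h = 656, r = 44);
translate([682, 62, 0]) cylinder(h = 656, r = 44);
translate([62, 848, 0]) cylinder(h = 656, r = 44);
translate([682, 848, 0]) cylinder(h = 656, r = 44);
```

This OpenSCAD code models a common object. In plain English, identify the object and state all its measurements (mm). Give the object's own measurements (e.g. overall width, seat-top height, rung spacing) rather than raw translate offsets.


A rectangular dining table. The top is 744×910×50 mm with its upper surface at z = 706 mm. It stands on four round legs of 88 mm diameter, each leg's bounding box inset 18 mm from the nearest pair of top edges, running from the floor to the underside of the top.


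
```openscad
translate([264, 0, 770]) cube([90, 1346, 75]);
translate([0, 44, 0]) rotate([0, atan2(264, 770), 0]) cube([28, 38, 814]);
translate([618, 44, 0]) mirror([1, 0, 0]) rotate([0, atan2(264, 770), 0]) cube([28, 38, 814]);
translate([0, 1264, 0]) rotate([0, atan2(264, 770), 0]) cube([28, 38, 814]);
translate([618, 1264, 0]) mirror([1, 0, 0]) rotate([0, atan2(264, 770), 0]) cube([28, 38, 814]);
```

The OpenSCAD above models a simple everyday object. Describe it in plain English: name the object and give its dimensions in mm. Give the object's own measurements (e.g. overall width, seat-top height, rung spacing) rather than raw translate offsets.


A sawhorse. A 90×1346×75 mm beam (x, y, z) sits on two A-frame leg pairs. Each pair is two raked legs of 28×38 mm section (38 mm along y) splaying symmetrically in x. Each leg rises 770 mm vertically over 264 mm of horizontal reach and is 814 mm long along its own axis. Every leg's outer bottom edge rests on the floor and its outer top edge meets a bottom edge of the beam — the left legs (tilting toward +x) meet the beam's −x bottom edge, the right legs (their mirror images, tilting toward −x) meet its +x bottom edge — so the leg tops tuck under the beam, the beam's underside is 770 mm above the floor, and the feet are 618 mm apart outside-to-outside with the beam centred between them. The two leg pairs are set in 44 mm from either end of the beam.


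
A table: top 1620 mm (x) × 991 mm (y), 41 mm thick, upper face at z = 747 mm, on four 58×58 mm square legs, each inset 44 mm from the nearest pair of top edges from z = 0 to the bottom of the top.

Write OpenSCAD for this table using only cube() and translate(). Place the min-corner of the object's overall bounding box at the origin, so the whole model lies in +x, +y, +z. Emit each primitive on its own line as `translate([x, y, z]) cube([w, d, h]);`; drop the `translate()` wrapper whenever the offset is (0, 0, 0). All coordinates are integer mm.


translate([0, 0, 706]) cube([1620, 991, 41]);
translate([44, 44, 0]) cube([58, 58, 706]);
translate([1518, 44, 0]) cube([58, 58, 706]);
translate([44, 889, 0]) cube([58, 58, 706]);
translate([1518, 889, 0]) cube([58, 58, 706]);


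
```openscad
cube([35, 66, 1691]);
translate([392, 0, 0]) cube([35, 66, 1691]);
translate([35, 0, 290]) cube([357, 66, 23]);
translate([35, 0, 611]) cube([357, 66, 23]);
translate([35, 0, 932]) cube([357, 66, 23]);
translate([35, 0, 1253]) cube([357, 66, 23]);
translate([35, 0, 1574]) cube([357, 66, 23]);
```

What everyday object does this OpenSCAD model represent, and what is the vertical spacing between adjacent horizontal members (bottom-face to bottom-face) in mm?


A ladder. The rung spacing is 321 mm.

Two tall 35×66 posts with 5 short bars between them — a ladder. Adjacent rungs sit at z = 290 and z = 611, so the spacing is 611 − 290 = 321 mm.


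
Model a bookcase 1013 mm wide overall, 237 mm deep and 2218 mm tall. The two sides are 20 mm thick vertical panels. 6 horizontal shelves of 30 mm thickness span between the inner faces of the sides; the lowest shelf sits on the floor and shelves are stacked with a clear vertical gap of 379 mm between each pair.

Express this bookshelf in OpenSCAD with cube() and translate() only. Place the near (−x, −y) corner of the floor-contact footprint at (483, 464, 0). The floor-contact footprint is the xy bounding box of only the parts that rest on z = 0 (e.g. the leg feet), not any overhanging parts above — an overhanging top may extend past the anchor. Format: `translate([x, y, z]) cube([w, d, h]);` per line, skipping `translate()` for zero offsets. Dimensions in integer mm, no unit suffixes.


translate([483, 464, 0]) cube([20, 237, 2218]);
translate([1476, 464, 0]) cube([20, 237, 2218]);
translate([503, 464, 0]) cube([973, 237, 30]);
translate([503, 464, 409]) cube([973, 237, 30]);
translate([503, 464, 818]) cube([973, 237, 30]);
translate([503, 464, 1227]) cube([973, 237, 30]);
translate([503, 464, 1636]) cube([973, 237, 30]);
translate([503, 464, 2045]) cube([973, 237, 30]);


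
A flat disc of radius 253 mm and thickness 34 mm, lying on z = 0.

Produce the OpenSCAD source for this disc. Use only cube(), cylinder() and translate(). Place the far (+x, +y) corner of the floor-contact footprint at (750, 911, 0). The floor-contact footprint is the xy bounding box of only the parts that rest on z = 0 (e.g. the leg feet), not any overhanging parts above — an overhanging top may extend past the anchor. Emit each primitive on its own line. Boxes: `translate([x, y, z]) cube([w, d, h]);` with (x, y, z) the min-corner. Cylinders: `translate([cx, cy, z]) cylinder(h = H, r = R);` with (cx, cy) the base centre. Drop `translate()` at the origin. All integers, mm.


translate([497, 658, 0]) cylinder(h = 34, r = 253);


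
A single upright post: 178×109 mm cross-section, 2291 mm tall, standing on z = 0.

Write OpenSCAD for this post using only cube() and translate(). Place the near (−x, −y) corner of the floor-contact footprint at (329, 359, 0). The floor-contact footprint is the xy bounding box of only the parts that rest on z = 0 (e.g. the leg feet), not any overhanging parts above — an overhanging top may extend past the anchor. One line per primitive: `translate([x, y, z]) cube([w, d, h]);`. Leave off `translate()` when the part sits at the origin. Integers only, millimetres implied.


translate([329, 359, 0]) cube([178, 109, 2291]);


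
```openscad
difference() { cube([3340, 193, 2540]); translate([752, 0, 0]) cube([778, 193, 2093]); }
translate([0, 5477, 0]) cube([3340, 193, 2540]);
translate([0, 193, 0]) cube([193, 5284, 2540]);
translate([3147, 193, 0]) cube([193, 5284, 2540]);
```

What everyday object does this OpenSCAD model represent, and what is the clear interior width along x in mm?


A single room. The interior width is 2954 mm.

Four walls enclosing a rectangle with a door in the front wall — a room. Outside width 3340 minus two 193 mm walls gives 2954 mm.


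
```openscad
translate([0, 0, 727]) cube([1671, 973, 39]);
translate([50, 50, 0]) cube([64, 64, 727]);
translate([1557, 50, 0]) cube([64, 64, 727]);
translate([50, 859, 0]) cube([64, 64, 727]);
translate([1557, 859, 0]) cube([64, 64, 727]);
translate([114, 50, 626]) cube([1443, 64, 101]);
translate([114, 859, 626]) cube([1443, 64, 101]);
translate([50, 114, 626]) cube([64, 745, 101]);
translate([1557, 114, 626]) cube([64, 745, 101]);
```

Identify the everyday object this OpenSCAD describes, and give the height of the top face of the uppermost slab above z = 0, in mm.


A table. The table height is 766 mm.

A 1671×973×39 slab sits at z = 727 on four 64 mm square posts — a table. The top surface is at 727 + 39 = 766 mm.


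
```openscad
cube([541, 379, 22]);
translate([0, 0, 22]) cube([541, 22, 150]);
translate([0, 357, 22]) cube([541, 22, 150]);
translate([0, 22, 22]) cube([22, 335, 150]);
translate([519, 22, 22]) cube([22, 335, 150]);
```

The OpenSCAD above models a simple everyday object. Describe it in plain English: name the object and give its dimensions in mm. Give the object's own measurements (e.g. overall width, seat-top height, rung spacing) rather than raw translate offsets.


An open-topped rectangular box: outside dimensions 541×379×172 mm, with a uniform wall and base thickness of 22 mm. The base is a full 541×379 slab on the floor; four walls sit on top of the base. The front and back walls (the −y and +y sides) span the full width; the two side walls fit between them.


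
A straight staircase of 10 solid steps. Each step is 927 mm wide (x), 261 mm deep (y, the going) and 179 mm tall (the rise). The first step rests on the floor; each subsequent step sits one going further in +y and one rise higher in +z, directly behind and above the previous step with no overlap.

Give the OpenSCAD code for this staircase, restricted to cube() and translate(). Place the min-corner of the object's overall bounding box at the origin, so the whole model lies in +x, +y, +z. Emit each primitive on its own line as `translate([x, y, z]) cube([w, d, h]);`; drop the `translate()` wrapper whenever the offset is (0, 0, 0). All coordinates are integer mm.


cube([927, 261, 179]);
translate([0, 261, 179]) cube([927, 261, 179]);
translate([0, 522, 358]) cube([927, 261, 179]);
translate([0, 783, 537]) cube([927, 261, 179]);
translate([0, 1044, 716]) cube([927, 261, 179]);
translate([0, 1305, 895]) cube([927, 261, 179]);
translate([0, 1566, 1074]) cube([927, 261, 179]);
translate([0, 1827, 1253]) cube([927, 261, 179]);
translate([0, 2088, 1432]) cube([927, 261, 179]);
translate([0, 2349, 1611]) cube([927, 261, 179]);


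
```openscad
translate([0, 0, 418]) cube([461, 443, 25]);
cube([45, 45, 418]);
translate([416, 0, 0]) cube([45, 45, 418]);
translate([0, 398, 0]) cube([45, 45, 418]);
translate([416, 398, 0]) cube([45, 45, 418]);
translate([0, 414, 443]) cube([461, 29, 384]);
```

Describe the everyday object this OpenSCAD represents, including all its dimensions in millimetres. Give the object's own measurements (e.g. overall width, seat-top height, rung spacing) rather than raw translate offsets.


A chair. The seat is a 461×443×25 mm slab with its top at z = 443 mm, on four 45×45 mm corner legs (flush with the seat edges, standing on z = 0). A flat backrest 29 mm thick, 384 mm tall, spans the full seat width and rises from the seat top along its +y edge, rear face flush with the rear of the seat.


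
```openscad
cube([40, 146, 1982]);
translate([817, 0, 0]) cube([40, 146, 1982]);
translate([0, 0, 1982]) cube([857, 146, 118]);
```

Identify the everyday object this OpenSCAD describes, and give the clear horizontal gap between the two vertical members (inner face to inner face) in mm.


A door frame. The clear opening width is 777 mm.

Two 1982 mm tall posts with a header on top — a door frame. The left jamb is 40 mm wide at x = 0; the right jamb starts at x = 817. The clear opening is 817 − 40 = 777 mm.


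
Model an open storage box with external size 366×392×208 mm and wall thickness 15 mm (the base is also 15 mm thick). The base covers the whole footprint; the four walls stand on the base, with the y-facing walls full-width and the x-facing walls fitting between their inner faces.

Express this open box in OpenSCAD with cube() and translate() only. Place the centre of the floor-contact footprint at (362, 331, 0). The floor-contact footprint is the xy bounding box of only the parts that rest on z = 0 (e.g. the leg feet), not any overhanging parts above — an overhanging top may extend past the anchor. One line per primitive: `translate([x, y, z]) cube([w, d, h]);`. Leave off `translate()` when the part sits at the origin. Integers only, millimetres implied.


translate([179, 135, 0]) cube([366, 392, 15]);
translate([179, 135, 15]) cube([366, 15, 193]);
translate([179, 512, 15]) cube([366, 15, 193]);
translate([179, 150, 15]) cube([15, 362, 193]);
translate([530, 150, 15]) cube([15, 362, 193]);


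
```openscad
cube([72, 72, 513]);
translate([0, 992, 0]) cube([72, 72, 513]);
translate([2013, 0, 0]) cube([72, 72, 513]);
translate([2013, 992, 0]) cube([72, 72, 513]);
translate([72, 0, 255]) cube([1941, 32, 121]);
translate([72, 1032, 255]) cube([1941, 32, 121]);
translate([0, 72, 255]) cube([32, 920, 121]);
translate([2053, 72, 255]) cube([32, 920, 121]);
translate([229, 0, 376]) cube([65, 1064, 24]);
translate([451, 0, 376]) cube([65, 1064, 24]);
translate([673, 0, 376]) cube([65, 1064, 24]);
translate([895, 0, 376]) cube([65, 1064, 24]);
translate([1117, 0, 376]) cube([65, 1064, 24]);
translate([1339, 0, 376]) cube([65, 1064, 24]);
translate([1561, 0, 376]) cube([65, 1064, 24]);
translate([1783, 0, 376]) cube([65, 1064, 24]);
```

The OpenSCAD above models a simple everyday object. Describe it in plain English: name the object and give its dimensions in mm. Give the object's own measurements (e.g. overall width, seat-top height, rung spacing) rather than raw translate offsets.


A bed frame 2085 mm long (x) by 1064 mm wide (y). Four 72×72 mm corner posts, 513 mm tall, at the corners of the footprint. Four rails of 32 mm thickness and 121 mm height run between adjacent posts with their undersides at z = 255 mm, their outer faces flush with the outside of the frame (the two x-running rails run between the posts' inner faces; the two y-running rails run between the posts' inner faces). 8 slats, each 65 mm wide (x) and 24 mm thick, lie across the top of the two x-running rails, running the full 1064 mm width of the frame in y; along x they sit between the end posts with a 157 mm gap after the −x posts and between neighbouring slats, leaving 165 mm before the +x posts.


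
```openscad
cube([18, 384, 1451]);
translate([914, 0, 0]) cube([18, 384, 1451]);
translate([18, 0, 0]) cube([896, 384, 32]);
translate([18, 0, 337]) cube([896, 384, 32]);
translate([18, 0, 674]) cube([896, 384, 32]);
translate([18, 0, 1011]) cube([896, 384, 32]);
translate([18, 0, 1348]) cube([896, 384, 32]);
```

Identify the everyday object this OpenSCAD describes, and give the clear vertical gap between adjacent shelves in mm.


A bookshelf. The clear shelf gap is 305 mm.

Two tall side panels with 5 horizontal boards between them — a bookshelf. The first two shelf undersides are at z = 0 and z = 337; with shelf thickness 32, the clear gap is 337 − 0 − 32 = 305 mm.


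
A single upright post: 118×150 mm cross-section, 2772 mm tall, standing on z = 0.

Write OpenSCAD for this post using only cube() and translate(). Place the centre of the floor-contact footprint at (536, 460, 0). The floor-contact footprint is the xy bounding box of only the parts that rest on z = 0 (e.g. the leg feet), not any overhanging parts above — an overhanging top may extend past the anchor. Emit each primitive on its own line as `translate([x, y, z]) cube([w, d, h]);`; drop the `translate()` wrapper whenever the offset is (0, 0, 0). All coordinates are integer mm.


translate([477, 385, 0]) cube([118, 150, 2772]);


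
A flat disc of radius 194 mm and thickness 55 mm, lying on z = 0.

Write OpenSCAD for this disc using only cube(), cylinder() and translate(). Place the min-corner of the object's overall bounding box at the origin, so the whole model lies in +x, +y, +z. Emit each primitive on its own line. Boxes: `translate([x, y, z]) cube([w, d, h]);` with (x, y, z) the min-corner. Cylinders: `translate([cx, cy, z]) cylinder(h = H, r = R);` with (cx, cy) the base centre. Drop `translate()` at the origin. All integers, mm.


translate([194, 194, 0]) cylinder(h = 55, r = 194);


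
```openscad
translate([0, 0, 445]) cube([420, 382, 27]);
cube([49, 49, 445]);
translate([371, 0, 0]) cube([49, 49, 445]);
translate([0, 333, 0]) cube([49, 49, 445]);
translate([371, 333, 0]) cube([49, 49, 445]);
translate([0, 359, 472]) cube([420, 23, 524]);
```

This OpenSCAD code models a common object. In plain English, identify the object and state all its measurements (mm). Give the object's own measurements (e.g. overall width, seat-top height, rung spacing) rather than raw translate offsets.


A chair. The seat is a 420×382×27 mm slab with its top at z = 472 mm, on four 49×49 mm corner legs (flush with the seat edges, standing on z = 0). A flat backrest 23 mm thick, 524 mm tall, spans the full seat width and rises from the seat top along its +y edge, rear face flush with the rear of the seat.


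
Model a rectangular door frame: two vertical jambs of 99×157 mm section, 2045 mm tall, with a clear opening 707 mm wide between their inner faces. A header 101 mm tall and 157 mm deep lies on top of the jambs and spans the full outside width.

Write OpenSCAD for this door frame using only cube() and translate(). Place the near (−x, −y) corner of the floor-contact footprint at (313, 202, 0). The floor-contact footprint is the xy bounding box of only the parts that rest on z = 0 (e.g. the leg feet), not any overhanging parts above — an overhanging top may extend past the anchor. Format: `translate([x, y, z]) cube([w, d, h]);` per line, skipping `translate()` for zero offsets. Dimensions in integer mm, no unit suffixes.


translate([313, 202, 0]) cube([99, 157, 2045]);
translate([1119, 202, 0]) cube([99, 157, 2045]);
translate([313, 202, 2045]) cube([905, 157, 101]);


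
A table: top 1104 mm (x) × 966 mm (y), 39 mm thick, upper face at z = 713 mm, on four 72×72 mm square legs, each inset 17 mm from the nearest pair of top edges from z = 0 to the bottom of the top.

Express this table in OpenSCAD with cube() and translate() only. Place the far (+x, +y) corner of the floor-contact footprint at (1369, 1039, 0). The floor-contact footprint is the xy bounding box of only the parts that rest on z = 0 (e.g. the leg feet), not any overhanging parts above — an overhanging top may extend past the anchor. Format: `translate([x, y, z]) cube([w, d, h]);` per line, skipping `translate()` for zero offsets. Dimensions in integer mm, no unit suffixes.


// leg_h = 713 - 39 = 674
translate([282, 90, 674]) cube([1104, 966, 39]);
translate([299, 107, 0]) cube([72, 72, 674]);
translate([1297, 107, 0]) cube([72, 72, 674]);
translate([299, 967, 0]) cube([72, 72, 674]);
translate([1297, 967, 0]) cube([72, 72, 674]);


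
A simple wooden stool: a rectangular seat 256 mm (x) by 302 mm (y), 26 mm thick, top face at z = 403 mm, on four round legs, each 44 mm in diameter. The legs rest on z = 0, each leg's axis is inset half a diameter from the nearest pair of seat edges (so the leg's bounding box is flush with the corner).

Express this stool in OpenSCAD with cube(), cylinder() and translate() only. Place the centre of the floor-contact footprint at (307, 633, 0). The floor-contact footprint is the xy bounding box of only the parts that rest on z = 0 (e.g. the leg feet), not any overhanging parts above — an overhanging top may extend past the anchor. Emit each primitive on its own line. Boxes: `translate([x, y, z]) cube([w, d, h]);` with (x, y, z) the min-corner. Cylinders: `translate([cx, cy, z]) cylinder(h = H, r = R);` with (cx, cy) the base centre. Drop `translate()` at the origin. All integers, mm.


// leg_h = 403 - 26 = 377
translate([179, 482, 377]) cube([256, 302, 26]);
translate([201, 504, 0]) cylinder(h = 377, r = 22);
translate([413, 504, 0]) cylinder(h = 377, r = 22);
translate([201, 762, 0]) cylinder(h = 377, r = 22);
translate([413, 762, 0]) cylinder(h = 377, r = 22);


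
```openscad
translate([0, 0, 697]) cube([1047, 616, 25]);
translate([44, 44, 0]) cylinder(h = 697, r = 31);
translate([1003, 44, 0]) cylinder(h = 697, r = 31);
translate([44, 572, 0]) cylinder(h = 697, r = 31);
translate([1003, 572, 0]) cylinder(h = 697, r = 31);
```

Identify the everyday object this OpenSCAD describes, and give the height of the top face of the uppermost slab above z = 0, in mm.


A table. The table height is 722 mm.

A 1047×616×25 slab sits at z = 697 on four Ø62 mm round legs — a table. The top surface is at 697 + 25 = 722 mm.


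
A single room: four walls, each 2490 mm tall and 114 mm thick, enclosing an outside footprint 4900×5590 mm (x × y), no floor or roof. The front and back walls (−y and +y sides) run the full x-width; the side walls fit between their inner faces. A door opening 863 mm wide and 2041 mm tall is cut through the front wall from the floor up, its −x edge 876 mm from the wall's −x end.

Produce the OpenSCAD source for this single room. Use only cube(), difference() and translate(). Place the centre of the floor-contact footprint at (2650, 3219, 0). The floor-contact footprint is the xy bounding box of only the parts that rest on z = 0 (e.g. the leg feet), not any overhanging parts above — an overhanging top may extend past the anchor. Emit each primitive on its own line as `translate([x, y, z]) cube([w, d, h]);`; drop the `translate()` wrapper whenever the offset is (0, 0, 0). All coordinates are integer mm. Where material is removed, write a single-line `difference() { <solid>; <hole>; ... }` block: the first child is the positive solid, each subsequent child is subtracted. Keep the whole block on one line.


difference() { translate([200, 424, 0]) cube([4900, 114, 2490]); translate([1076, 424, 0]) cube([863, 114, 2041]); }
translate([200, 5900, 0]) cube([4900, 114, 2490]);
translate([200, 538, 0]) cube([114, 5362, 2490]);
translate([4986, 538, 0]) cube([114, 5362, 2490]);


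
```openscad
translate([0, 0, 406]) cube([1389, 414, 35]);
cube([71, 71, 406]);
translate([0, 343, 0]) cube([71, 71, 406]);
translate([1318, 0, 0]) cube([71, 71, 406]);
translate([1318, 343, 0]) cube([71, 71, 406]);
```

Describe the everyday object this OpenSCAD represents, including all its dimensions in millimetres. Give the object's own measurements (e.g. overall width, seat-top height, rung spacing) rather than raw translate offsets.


A long wooden bench with a 1389 mm (x) × 414 mm (y) seat, 35 mm thick, its top surface 441 mm above the floor. Four 71 mm square legs at the seat corners, flush with the edges, run from z = 0 to the seat underside.


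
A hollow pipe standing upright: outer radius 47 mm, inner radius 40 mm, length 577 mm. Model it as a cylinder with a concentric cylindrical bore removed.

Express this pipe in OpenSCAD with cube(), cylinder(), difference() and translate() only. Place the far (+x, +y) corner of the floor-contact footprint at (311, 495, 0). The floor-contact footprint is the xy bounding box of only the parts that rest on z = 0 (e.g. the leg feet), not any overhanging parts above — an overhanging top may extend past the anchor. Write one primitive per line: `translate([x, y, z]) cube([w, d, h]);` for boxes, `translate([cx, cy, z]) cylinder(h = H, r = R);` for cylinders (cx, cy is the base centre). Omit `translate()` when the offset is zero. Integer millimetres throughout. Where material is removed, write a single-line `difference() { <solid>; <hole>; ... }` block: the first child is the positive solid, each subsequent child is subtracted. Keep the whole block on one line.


difference() { translate([264, 448, 0]) cylinder(h = 577, r = 47); translate([264, 448, 0]) cylinder(h = 577, r = 40); }


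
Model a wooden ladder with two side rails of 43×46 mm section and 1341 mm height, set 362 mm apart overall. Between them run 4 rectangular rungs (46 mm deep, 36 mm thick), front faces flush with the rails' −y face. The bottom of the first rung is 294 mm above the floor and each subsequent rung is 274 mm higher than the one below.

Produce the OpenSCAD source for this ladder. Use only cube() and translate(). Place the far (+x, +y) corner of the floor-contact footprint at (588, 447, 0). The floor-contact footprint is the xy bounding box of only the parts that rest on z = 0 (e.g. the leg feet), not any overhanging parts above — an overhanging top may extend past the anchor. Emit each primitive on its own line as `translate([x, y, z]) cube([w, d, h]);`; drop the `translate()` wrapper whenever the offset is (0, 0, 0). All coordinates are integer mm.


translate([226, 401, 0]) cube([43, 46, 1341]);
translate([545, 401, 0]) cube([43, 46, 1341]);
translate([269, 401, 294]) cube([276, 46, 36]);
translate([269, 401, 568]) cube([276, 46, 36]);
translate([269, 401, 842]) cube([276, 46, 36]);
translate([269, 401, 1116]) cube([276, 46, 36]);


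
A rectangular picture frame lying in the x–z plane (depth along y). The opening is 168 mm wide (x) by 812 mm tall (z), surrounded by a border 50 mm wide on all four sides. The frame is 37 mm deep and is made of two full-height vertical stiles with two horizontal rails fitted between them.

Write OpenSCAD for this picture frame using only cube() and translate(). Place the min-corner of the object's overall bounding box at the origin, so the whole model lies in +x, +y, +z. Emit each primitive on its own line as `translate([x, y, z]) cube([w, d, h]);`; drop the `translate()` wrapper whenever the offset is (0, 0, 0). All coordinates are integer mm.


cube([50, 37, 912]);
translate([218, 0, 0]) cube([50, 37, 912]);
translate([50, 0, 0]) cube([168, 37, 50]);
translate([50, 0, 862]) cube([168, 37, 50]);


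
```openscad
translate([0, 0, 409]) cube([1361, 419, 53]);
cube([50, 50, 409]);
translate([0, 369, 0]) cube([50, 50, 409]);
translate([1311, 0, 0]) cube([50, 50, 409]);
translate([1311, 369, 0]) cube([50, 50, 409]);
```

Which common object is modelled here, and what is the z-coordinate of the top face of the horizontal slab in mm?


A bench. The seat-top height is 462 mm.

A long slab on four corner posts — a bench. The slab sits at z = 409 with thickness 53, so the top is 409 + 53 = 462 mm.


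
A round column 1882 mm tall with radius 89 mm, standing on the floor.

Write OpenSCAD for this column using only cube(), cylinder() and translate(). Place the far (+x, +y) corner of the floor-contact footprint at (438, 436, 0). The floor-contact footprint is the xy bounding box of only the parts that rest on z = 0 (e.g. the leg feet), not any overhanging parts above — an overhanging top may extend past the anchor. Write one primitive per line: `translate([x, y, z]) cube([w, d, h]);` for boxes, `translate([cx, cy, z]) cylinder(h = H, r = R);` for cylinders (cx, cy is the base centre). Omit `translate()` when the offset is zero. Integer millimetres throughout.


translate([349, 347, 0]) cylinder(h = 1882, r = 89);


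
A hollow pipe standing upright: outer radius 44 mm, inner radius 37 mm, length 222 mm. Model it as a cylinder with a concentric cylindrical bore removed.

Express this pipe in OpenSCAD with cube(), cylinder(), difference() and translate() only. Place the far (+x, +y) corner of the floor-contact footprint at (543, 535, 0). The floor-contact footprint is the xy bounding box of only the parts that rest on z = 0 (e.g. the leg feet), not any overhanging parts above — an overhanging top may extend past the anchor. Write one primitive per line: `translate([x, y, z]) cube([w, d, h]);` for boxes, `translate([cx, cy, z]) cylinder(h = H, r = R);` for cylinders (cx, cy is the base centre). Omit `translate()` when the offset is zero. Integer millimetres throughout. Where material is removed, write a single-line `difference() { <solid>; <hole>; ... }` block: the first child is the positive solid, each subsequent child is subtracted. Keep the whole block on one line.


difference() { translate([499, 491, 0]) cylinder(h = 222, r = 44); translate([499, 491, 0]) cylinder(h = 222, r = 37); }


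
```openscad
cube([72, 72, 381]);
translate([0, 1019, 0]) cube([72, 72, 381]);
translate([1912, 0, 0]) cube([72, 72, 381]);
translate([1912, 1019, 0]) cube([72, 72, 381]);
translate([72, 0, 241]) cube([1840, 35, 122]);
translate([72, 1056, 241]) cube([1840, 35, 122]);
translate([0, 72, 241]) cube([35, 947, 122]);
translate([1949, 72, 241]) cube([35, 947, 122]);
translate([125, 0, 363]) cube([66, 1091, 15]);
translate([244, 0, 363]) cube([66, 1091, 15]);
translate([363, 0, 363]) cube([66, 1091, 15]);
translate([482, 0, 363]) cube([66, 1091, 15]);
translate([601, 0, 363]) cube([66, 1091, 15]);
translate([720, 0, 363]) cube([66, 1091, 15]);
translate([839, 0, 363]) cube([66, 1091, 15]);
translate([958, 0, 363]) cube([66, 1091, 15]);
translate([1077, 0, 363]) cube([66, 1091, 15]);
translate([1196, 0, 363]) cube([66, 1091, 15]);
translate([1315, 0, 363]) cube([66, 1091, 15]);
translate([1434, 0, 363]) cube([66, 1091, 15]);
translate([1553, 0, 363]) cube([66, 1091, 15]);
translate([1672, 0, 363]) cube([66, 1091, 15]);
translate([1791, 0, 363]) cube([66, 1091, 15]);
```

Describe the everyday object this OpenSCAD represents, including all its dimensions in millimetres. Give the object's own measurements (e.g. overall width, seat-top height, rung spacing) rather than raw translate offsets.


A bed frame 1984 mm long (x) by 1091 mm wide (y). Four 72×72 mm corner posts, 381 mm tall, at the corners of the footprint. Four rails of 35 mm thickness and 122 mm height run between adjacent posts with their undersides at z = 241 mm, their outer faces flush with the outside of the frame (the two x-running rails run between the posts' inner faces; the two y-running rails run between the posts' inner faces). 15 slats, each 66 mm wide (x) and 15 mm thick, lie across the top of the two x-running rails, running the full 1091 mm width of the frame in y; along x they sit between the end posts with a 53 mm gap after the −x posts and between neighbouring slats, leaving 55 mm before the +x posts.


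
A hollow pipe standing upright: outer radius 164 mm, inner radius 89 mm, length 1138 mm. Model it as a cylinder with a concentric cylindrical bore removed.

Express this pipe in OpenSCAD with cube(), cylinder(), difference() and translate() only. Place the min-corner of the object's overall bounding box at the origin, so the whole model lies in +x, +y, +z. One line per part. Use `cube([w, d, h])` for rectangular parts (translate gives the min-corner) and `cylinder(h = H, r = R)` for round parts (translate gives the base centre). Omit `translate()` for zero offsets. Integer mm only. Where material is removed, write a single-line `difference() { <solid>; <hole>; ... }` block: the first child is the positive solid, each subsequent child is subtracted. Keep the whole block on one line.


difference() { translate([164, 164, 0]) cylinder(h = 1138, r = 164); translate([164, 164, 0]) cylinder(h = 1138, r = 89); }


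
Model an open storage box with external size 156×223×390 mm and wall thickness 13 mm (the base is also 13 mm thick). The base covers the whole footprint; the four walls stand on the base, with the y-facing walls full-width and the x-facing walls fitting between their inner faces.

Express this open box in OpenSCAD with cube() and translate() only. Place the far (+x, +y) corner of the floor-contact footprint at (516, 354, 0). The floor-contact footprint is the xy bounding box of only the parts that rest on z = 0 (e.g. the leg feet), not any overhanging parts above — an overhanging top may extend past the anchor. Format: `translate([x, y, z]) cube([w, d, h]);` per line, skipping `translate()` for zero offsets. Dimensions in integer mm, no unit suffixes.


translate([360, 131, 0]) cube([156, 223, 13]);
translate([360, 131, 13]) cube([156, 13, 377]);
translate([360, 341, 13]) cube([156, 13, 377]);
translate([360, 144, 13]) cube([13, 197, 377]);
translate([503, 144, 13]) cube([13, 197, 377]);


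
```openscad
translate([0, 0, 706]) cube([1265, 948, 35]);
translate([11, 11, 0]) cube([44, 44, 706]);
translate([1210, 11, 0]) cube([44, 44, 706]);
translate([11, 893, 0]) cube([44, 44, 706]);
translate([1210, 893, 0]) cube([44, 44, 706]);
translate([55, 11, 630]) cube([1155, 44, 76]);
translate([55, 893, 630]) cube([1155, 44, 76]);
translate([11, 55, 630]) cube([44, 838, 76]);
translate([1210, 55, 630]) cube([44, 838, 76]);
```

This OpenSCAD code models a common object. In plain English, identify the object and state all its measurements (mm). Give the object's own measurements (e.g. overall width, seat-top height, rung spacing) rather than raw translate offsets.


A rectangular dining table. The top is 1265×948×35 mm with its upper surface at z = 741 mm. It stands on four 44×44 mm square legs, each inset 11 mm from the nearest pair of top edges, running from the floor to the underside of the top. Four apron rails, 44 mm thick and 76 mm tall, run between adjacent legs with their top edges flush with the underside of the top and their outer faces flush with the legs' outer faces.


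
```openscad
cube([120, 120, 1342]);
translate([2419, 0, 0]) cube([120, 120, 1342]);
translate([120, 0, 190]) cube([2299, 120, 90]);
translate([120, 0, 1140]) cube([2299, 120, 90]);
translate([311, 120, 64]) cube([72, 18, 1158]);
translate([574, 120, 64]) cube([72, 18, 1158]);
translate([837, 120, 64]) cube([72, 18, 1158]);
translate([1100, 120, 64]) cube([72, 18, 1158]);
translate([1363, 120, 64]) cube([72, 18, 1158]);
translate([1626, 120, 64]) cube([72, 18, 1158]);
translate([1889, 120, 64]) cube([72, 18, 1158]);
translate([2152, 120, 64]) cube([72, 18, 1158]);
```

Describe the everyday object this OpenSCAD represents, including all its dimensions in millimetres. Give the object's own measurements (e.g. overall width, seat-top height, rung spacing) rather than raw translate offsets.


A fence section. Two 120×120 mm posts, 1342 mm tall, stand on the floor with a clear span of 2299 mm between their inner faces. Two horizontal rails of 120×90 mm section span the gap between the posts with their undersides at z = 190 mm and z = 1140 mm, flush with the posts' −y face. 8 pickets, each 72 mm wide, 18 mm thick and 1158 mm tall, are fixed to the +y face of the rails with their bottoms at z = 64 mm, spaced across the span with a 191 mm gap after the −x post and between neighbouring pickets, with 195 mm left before the +x post.


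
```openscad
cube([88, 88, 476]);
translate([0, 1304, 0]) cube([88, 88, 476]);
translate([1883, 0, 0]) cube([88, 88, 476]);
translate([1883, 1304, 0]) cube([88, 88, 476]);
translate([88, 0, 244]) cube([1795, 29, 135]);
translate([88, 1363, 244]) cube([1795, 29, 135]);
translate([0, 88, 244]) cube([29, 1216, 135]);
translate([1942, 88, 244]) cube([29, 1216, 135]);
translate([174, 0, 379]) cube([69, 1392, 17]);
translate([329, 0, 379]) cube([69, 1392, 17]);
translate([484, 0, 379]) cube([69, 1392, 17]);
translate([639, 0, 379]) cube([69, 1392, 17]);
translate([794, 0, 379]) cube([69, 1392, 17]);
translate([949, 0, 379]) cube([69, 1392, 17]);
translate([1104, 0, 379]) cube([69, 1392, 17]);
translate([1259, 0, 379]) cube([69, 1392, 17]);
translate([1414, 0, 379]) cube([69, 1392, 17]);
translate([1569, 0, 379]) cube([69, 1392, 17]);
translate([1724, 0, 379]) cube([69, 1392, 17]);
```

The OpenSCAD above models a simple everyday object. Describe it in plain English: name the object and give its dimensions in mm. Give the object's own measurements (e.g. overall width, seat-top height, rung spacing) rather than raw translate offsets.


A bed frame 1971 mm long (x) by 1392 mm wide (y). Four 88×88 mm corner posts, 476 mm tall, at the corners of the footprint. Four rails of 29 mm thickness and 135 mm height run between adjacent posts with their undersides at z = 244 mm, their outer faces flush with the outside of the frame (the two x-running rails run between the posts' inner faces; the two y-running rails run between the posts' inner faces). 11 slats, each 69 mm wide (x) and 17 mm thick, lie across the top of the two x-running rails, running the full 1392 mm width of the frame in y; along x they sit between the end posts with a 86 mm gap after the −x posts and between neighbouring slats, leaving 90 mm before the +x posts.
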